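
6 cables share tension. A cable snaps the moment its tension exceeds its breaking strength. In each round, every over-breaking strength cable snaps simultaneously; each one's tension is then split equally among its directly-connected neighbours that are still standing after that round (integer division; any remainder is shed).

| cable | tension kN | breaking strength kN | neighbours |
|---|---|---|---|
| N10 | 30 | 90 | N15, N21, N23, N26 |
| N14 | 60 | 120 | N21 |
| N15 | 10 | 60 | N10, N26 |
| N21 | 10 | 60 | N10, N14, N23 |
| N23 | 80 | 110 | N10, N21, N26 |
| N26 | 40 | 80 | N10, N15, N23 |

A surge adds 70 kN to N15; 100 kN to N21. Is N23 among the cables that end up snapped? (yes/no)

Round 1 — N15 at 80 > 60; N21 at 110 > 60. N15, N21 snap.
  N15 sheds 80 kN to N10, N26: 40 each.
    N10: 30+40 = 70 ≤ 90
    N26: 40+40 = 80 ≤ 80
  N21 sheds 110 kN to N10, N14, N23: 36 each (2 lost).
    N10: 70+36 = 106 > 90
    N14: 60+36 = 96 ≤ 120
    N23: 80+36 = 116 > 110
Round 2 — N10, N23 snap.
  N10 sheds 106 kN to N26: 106 each.
    N26: 80+106 = 186 > 80
  N23 sheds 116 kN to N26: 116 each.
    N26: 186+116 = 302 > 80
Round 3 — N26 snaps.
  N26 sheds 302 kN: no online neighbours, lost.
No further breaks.

yes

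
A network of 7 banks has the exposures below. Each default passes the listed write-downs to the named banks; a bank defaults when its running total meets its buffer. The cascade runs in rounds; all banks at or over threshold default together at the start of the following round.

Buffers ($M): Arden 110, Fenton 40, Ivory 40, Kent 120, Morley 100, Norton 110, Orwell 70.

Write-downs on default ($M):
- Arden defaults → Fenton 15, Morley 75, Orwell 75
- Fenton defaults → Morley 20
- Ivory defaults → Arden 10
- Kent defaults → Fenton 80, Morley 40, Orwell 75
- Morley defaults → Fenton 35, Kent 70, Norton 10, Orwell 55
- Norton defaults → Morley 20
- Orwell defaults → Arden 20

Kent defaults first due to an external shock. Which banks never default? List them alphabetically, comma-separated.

Arden, Ivory, Morley, Norton

Round 1 — Kent defaults (initial).
  Fenton: +80 → 80 ≥ 40
  Morley: +40 → 40 < 100
  Orwell: +75 → 75 ≥ 70
Round 2 — Fenton, Orwell default.
  Arden: +20 → 20 < 110
  Morley: +20 → 60 < 100
No further defaults.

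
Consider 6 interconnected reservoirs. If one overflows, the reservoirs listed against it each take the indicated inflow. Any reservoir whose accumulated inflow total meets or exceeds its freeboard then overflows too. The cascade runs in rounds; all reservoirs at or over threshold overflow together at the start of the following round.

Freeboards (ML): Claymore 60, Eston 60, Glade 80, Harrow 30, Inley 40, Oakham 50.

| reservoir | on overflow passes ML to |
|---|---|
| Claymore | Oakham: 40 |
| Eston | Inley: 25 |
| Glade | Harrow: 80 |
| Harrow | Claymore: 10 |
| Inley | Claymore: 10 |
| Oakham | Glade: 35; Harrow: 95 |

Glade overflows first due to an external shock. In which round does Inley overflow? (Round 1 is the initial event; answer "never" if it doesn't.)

never

Round 1 — Glade overflows (initial).
  Harrow: +80 → 80 ≥ 30
Round 2 — Harrow overflows.
  Claymore: +10 → 10 < 60
No further overflows.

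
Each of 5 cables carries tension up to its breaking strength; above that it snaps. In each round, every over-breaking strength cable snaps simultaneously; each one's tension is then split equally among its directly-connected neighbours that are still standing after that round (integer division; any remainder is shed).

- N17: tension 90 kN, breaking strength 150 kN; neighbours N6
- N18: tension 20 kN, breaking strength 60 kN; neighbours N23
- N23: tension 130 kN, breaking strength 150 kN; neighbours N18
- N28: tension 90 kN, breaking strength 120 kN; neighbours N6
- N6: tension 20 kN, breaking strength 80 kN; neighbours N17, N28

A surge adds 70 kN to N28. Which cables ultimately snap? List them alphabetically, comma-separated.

N17, N28, N6

Round 1 — N28 at 160 > 120. N28 snaps.
  N28 sheds 160 kN to N6: 160 each.
    N6: 20+160 = 180 > 80
Round 2 — N6 snaps.
  N6 sheds 180 kN to N17: 180 each.
    N17: 90+180 = 270 > 150
Round 3 — N17 snaps.
  N17 sheds 270 kN: no online neighbours, lost.
No further breaks.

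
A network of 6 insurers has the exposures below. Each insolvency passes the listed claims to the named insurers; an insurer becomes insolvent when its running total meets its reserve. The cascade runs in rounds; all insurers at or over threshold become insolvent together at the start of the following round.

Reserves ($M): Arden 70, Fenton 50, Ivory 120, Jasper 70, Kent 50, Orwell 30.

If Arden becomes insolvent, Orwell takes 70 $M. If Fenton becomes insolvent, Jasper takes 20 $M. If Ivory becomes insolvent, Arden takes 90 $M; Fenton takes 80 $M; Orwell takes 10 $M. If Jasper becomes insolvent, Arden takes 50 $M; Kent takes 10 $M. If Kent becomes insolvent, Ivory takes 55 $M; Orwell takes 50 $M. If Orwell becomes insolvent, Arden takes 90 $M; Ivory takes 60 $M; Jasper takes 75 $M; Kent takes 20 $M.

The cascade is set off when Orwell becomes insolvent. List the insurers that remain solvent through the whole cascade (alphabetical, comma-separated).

Round 1 — Orwell becomes insolvent (initial).
  Arden: +90 → 90 ≥ 70
  Ivory: +60 → 60 < 120
  Jasper: +75 → 75 ≥ 70
  Kent: +20 → 20 < 50
Round 2 — Arden, Jasper become insolvent.
  Kent: +10 → 30 < 50
No further insolvencies.

Fenton, Ivory, Kent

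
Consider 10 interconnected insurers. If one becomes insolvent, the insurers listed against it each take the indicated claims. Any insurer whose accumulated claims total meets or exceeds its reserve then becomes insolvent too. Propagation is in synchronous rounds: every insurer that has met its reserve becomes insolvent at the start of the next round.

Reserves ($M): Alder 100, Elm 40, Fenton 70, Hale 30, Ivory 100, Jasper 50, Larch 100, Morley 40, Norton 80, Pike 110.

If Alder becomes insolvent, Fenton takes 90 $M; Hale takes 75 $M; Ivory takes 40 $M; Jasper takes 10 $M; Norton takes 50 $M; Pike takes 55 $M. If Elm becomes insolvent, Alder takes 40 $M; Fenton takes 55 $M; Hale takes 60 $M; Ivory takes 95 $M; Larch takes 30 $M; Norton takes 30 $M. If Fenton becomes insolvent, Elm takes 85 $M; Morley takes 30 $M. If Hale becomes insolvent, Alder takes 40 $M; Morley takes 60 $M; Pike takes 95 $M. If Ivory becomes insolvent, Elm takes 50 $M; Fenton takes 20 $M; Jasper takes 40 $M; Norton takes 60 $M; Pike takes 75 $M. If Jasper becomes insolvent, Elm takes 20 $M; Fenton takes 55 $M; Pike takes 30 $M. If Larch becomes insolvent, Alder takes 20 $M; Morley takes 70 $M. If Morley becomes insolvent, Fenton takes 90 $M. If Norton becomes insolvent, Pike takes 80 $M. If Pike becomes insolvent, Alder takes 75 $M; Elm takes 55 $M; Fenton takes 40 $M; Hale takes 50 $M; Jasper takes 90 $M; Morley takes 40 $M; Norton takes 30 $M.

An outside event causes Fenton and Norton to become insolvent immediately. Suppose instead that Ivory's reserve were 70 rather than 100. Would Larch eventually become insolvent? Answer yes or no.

With Ivory's reserve at 70:
Round 1 — Fenton, Norton become insolvent (initial).
  Elm: +85 → 85 ≥ 40
  Morley: +30 → 30 < 40
  Pike: +80 → 80 < 110
Round 2 — Elm becomes insolvent.
  Alder: +40 → 40 < 100
  Hale: +60 → 60 ≥ 30
  Ivory: +95 → 95 ≥ 70
  Larch: +30 → 30 < 100
Round 3 — Hale, Ivory become insolvent.
  Alder: +40 → 80 < 100
  Jasper: +40 → 40 < 50
  Morley: +60 → 90 ≥ 40
  Pike: +95+75 → 250 ≥ 110
Round 4 — Morley, Pike become insolvent.
  Alder: +75 → 155 ≥ 100
  Jasper: +90 → 130 ≥ 50
Round 5 — Alder, Jasper become insolvent.
No further insolvencies.

no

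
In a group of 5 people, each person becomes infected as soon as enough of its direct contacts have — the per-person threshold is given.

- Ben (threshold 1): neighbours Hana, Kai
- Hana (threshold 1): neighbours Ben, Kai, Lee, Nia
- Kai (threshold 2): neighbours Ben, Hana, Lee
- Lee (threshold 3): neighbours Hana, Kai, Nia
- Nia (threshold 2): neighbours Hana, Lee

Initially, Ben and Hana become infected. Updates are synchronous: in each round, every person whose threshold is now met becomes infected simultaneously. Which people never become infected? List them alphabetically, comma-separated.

Lee, Nia

Round 1 — Ben, Hana become infected (initial).
Round 2 — checking thresholds:
  Kai: 2 of 3 neighbours ≥ 2, becomes infected.
  Lee: 1 of 3 neighbours < 3, holds.
  Nia: 1 of 2 neighbours < 2, holds.
Round 3 — no new infections; cascade stops.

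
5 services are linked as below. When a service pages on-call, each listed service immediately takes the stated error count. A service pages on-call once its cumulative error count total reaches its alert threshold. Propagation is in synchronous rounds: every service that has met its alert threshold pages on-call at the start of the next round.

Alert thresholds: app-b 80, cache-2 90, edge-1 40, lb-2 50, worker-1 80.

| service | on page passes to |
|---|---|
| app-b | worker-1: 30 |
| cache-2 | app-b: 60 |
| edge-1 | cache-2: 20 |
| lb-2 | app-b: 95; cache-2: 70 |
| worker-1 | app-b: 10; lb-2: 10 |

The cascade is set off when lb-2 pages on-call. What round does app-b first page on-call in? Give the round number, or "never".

Round 1 — lb-2 pages on-call (initial).
  app-b: +95 → 95 ≥ 80
  cache-2: +70 → 70 < 90
Round 2 — app-b pages on-call.
  worker-1: +30 → 30 < 80
No further pages.

2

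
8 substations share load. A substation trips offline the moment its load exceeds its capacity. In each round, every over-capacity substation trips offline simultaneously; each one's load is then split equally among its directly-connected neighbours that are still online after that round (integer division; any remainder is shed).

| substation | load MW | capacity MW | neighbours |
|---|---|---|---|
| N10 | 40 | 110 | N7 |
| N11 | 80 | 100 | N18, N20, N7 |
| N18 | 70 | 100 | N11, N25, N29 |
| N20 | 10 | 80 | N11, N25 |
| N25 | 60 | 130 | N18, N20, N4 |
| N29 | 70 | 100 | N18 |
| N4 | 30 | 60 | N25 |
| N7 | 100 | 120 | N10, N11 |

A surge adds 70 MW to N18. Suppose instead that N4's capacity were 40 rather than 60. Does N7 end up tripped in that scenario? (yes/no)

With N4's capacity at 40:
Round 1 — N18 at 140 > 100. N18 trips offline.
  N18 sheds 140 MW to N11, N25, N29: 46 each (2 lost).
    N11: 80+46 = 126 > 100
    N25: 60+46 = 106 ≤ 130
    N29: 70+46 = 116 > 100
Round 2 — N11, N29 trip offline.
  N11 sheds 126 MW to N20, N7: 63 each.
    N20: 10+63 = 73 ≤ 80
    N7: 100+63 = 163 > 120
  N29 sheds 116 MW: no online neighbours, lost.
Round 3 — N7 trips offline.
  N7 sheds 163 MW to N10: 163 each.
    N10: 40+163 = 203 > 110
Round 4 — N10 trips offline.
  N10 sheds 203 MW: no online neighbours, lost.
No further trips.

yes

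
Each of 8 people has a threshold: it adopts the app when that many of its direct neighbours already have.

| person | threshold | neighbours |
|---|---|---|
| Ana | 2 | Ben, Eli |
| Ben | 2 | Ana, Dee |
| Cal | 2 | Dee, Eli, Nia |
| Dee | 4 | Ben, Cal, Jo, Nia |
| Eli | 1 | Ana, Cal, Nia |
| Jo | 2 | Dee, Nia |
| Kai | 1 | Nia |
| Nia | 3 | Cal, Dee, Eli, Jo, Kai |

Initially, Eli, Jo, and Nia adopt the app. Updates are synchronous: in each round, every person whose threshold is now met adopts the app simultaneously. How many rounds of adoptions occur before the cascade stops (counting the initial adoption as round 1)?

2

Round 1 — Eli, Jo, Nia adopt the app (initial).
Round 2 — checking thresholds:
  Ana: 1 of 2 neighbours < 2, below threshold.
  Cal: 2 of 3 neighbours ≥ 2, adopts the app.
  Dee: 2 of 4 neighbours < 4, below threshold.
  Kai: 1 of 1 neighbours ≥ 1, adopts the app.
Round 3 — no new adoptions; cascade stops.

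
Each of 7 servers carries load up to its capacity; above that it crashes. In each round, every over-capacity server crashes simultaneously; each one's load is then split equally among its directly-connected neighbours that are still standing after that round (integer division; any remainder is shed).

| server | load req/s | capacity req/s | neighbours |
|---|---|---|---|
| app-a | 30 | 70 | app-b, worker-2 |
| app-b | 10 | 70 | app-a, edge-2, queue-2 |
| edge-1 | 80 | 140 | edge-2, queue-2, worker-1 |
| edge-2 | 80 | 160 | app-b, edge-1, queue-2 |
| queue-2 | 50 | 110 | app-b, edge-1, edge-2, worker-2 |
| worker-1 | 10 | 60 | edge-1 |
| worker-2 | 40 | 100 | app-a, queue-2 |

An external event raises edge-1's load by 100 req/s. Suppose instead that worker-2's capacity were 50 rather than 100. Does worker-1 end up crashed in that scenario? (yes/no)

With worker-2's capacity at 50:
Round 1 — edge-1 at 180 > 140. edge-1 crashes.
  edge-1 sheds 180 req/s to edge-2, queue-2, worker-1: 60 each.
    edge-2: 80+60 = 140 ≤ 160
    queue-2: 50+60 = 110 ≤ 110
    worker-1: 10+60 = 70 > 60
Round 2 — worker-1 crashes.
  worker-1 sheds 70 req/s: no online neighbours, lost.
No further crashes.

yes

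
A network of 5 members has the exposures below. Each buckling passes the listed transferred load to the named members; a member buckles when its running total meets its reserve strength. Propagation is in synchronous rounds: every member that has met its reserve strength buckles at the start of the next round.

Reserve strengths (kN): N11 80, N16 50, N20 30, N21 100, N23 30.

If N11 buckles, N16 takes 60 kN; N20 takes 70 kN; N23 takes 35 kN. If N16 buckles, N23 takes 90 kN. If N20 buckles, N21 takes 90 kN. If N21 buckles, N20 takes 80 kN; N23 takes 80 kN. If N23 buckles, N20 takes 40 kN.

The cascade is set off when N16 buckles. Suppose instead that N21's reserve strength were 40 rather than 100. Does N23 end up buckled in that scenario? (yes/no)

With N21's reserve strength at 40:
Round 1 — N16 buckles (initial).
  N23: +90 → 90 ≥ 30
Round 2 — N23 buckles.
  N20: +40 → 40 ≥ 30
Round 3 — N20 buckles.
  N21: +90 → 90 ≥ 40
Round 4 — N21 buckles.
No further bucklings.

yes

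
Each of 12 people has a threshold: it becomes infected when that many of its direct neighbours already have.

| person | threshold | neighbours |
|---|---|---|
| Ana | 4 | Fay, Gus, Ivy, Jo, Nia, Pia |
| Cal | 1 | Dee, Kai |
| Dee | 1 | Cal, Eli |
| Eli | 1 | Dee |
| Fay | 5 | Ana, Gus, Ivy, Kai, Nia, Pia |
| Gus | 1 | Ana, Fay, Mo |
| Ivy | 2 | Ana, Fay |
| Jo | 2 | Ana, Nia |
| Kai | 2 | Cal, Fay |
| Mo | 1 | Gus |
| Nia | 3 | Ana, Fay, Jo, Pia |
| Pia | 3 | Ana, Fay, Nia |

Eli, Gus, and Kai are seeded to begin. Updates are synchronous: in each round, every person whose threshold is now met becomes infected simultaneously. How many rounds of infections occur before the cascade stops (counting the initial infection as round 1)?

2

Round 1 — Eli, Gus, Kai become infected (initial).
Round 2 — checking thresholds:
  Ana: 1 of 6 neighbours < 4, holds.
  Cal: 1 of 2 neighbours ≥ 1, becomes infected.
  Dee: 1 of 2 neighbours ≥ 1, becomes infected.
  Fay: 2 of 6 neighbours < 5, holds.
  Mo: 1 of 1 neighbours ≥ 1, becomes infected.
Round 3 — no new infections; cascade stops.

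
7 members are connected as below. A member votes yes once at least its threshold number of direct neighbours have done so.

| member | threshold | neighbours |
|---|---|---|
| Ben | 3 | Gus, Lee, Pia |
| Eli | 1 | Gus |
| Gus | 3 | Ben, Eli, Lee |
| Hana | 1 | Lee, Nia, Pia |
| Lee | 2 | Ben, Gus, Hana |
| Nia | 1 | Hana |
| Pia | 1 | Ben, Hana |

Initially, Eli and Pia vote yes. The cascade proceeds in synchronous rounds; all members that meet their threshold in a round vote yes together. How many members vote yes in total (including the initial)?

4

Round 1 — Eli, Pia vote yes (initial).
Round 2 — checking thresholds:
  Ben: 1 of 3 neighbours < 3, holds.
  Gus: 1 of 3 neighbours < 3, holds.
  Hana: 1 of 3 neighbours ≥ 1, votes yes.
Round 3 — checking thresholds:
  Ben: 1 of 3 neighbours < 3, holds.
  Gus: 1 of 3 neighbours < 3, holds.
  Lee: 1 of 3 neighbours < 2, holds.
  Nia: 1 of 1 neighbours ≥ 1, votes yes.
Round 4 — no new yes votes; cascade stops.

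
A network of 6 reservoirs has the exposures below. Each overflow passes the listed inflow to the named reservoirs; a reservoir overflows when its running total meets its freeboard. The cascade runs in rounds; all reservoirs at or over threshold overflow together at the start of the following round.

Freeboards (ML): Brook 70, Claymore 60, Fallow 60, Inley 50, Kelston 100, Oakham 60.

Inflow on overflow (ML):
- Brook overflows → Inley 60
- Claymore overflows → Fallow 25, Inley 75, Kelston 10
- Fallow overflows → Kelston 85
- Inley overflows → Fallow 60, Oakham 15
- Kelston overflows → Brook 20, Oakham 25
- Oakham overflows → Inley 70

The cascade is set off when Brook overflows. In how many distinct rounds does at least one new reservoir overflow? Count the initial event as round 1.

3

Round 1 — Brook overflows (initial).
  Inley: +60 → 60 ≥ 50
Round 2 — Inley overflows.
  Fallow: +60 → 60 ≥ 60
  Oakham: +15 → 15 < 60
Round 3 — Fallow overflows.
  Kelston: +85 → 85 < 100
No further overflows.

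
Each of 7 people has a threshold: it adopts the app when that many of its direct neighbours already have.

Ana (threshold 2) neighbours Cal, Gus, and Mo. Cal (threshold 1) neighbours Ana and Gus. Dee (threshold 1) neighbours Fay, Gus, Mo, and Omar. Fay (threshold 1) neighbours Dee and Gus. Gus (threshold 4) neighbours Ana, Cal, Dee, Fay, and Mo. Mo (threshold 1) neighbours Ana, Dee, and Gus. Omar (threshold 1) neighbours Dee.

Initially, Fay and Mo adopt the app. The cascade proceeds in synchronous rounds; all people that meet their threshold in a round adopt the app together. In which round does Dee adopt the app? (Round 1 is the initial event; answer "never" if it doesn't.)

Round 1 — Fay, Mo adopt the app (initial).
Round 2 — checking thresholds:
  Ana: 1 of 3 neighbours < 2, holds.
  Dee: 2 of 4 neighbours ≥ 1, adopts the app.
  Gus: 2 of 5 neighbours < 4, holds.
Round 3 — checking thresholds:
  Ana: 1 of 3 neighbours < 2, holds.
  Gus: 3 of 5 neighbours < 4, holds.
  Omar: 1 of 1 neighbours ≥ 1, adopts the app.
Round 4 — no new adoptions; cascade stops.

2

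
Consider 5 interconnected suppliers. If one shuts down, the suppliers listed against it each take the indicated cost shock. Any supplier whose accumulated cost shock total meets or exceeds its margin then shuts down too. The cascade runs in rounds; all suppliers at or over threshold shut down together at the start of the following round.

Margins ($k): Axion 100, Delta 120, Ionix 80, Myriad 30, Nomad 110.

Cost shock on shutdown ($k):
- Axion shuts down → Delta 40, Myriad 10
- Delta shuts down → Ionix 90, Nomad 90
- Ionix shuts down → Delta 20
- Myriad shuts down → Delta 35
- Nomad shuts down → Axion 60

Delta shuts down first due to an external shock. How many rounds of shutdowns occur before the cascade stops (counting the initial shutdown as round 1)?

Round 1 — Delta shuts down (initial).
  Ionix: +90 → 90 ≥ 80
  Nomad: +90 → 90 < 110
Round 2 — Ionix shuts down.
No further shutdowns.

2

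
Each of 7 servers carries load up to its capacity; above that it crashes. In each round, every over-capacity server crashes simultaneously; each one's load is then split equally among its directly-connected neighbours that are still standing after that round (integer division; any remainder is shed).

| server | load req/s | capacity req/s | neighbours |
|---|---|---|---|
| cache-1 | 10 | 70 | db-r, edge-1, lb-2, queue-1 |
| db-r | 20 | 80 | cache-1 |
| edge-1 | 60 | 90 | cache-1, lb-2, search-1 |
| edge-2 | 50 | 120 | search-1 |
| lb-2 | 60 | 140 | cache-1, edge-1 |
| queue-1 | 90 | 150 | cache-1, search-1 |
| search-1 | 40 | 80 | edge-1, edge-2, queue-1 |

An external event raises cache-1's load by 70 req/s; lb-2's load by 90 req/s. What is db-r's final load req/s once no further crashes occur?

Round 1 — cache-1 at 80 > 70; lb-2 at 150 > 140. cache-1, lb-2 crash.
  cache-1 sheds 80 req/s to db-r, edge-1, queue-1: 26 each (2 lost).
    db-r: 20+26 = 46 ≤ 80
    edge-1: 60+26 = 86 ≤ 90
    queue-1: 90+26 = 116 ≤ 150
  lb-2 sheds 150 req/s to edge-1: 150 each.
    edge-1: 86+150 = 236 > 90
Round 2 — edge-1 crashes.
  edge-1 sheds 236 req/s to search-1: 236 each.
    search-1: 40+236 = 276 > 80
Round 3 — search-1 crashes.
  search-1 sheds 276 req/s to edge-2, queue-1: 138 each.
    edge-2: 50+138 = 188 > 120
    queue-1: 116+138 = 254 > 150
Round 4 — edge-2, queue-1 crash.
  edge-2 sheds 188 req/s: no online neighbours, lost.
  queue-1 sheds 254 req/s: no online neighbours, lost.
No further crashes.

46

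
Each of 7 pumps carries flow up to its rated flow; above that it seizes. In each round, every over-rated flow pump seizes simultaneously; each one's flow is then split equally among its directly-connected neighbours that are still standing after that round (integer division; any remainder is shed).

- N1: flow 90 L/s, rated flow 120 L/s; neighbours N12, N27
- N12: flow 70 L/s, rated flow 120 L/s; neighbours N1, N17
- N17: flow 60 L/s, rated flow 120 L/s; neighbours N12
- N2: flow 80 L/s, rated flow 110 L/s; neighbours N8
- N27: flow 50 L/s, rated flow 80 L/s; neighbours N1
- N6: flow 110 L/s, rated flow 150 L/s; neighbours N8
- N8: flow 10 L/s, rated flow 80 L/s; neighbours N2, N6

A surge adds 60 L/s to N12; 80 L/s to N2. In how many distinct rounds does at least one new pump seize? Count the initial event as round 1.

Round 1 — N12 at 130 > 120; N2 at 160 > 110. N12, N2 seize.
  N12 sheds 130 L/s to N1, N17: 65 each.
    N1: 90+65 = 155 > 120
    N17: 60+65 = 125 > 120
  N2 sheds 160 L/s to N8: 160 each.
    N8: 10+160 = 170 > 80
Round 2 — N1, N17, N8 seize.
  N1 sheds 155 L/s to N27: 155 each.
    N27: 50+155 = 205 > 80
  N17 sheds 125 L/s: no online neighbours, lost.
  N8 sheds 170 L/s to N6: 170 each.
    N6: 110+170 = 280 > 150
Round 3 — N27, N6 seize.
  N27 sheds 205 L/s: no online neighbours, lost.
  N6 sheds 280 L/s: no online neighbours, lost.
No further seizures.

3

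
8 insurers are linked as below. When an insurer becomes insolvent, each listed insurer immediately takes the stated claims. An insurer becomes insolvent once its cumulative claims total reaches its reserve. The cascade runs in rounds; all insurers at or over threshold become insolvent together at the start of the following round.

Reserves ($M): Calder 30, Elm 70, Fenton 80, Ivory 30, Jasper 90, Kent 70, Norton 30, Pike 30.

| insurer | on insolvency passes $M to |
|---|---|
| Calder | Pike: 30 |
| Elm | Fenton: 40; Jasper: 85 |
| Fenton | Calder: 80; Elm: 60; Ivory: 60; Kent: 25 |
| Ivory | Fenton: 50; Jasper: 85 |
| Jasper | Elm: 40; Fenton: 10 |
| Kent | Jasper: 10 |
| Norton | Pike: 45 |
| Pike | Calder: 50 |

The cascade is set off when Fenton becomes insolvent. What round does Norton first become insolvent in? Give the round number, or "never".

never

Round 1 — Fenton becomes insolvent (initial).
  Calder: +80 → 80 ≥ 30
  Elm: +60 → 60 < 70
  Ivory: +60 → 60 ≥ 30
  Kent: +25 → 25 < 70
Round 2 — Calder, Ivory become insolvent.
  Jasper: +85 → 85 < 90
  Pike: +30 → 30 ≥ 30
Round 3 — Pike becomes insolvent.
No further insolvencies.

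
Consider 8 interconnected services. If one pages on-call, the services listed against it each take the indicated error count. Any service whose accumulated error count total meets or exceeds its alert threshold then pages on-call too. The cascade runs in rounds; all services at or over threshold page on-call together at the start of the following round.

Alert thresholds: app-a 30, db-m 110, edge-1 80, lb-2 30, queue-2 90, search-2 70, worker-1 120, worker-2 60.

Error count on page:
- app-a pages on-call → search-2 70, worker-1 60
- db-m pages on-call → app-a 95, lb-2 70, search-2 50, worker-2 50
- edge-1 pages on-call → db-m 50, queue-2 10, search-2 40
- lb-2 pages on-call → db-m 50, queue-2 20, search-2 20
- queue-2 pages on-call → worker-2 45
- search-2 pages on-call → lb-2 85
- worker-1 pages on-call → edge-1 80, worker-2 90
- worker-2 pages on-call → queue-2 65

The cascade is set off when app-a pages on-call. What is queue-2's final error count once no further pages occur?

20

Round 1 — app-a pages on-call (initial).
  search-2: +70 → 70 ≥ 70
  worker-1: +60 → 60 < 120
Round 2 — search-2 pages on-call.
  lb-2: +85 → 85 ≥ 30
Round 3 — lb-2 pages on-call.
  db-m: +50 → 50 < 110
  queue-2: +20 → 20 < 90
No further pages.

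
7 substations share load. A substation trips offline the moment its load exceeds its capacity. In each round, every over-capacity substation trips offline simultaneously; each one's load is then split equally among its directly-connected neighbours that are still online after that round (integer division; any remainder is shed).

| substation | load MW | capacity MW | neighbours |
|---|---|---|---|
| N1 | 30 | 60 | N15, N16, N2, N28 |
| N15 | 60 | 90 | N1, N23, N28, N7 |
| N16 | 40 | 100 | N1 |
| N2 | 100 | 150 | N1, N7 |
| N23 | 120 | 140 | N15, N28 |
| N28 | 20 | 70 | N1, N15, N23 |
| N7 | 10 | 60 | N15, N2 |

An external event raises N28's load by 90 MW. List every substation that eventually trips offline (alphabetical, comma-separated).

Round 1 — N28 at 110 > 70. N28 trips offline.
  N28 sheds 110 MW to N1, N15, N23: 36 each (2 lost).
    N1: 30+36 = 66 > 60
    N15: 60+36 = 96 > 90
    N23: 120+36 = 156 > 140
Round 2 — N1, N15, N23 trip offline.
  N1 sheds 66 MW to N16, N2: 33 each.
    N16: 40+33 = 73 ≤ 100
    N2: 100+33 = 133 ≤ 150
  N15 sheds 96 MW to N7: 96 each.
    N7: 10+96 = 106 > 60
  N23 sheds 156 MW: no online neighbours, lost.
Round 3 — N7 trips offline.
  N7 sheds 106 MW to N2: 106 each.
    N2: 133+106 = 239 > 150
Round 4 — N2 trips offline.
  N2 sheds 239 MW: no online neighbours, lost.
No further trips.

N1, N15, N2, N23, N28, N7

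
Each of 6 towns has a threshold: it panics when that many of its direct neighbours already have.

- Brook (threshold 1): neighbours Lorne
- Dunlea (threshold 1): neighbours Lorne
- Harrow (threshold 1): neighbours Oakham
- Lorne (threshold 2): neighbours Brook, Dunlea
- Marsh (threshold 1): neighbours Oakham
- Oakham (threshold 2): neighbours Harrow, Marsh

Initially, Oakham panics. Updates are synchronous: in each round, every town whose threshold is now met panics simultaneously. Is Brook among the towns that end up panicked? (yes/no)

no

Round 1 — Oakham panics (initial).
Round 2 — checking thresholds:
  Harrow: 1 of 1 neighbours ≥ 1, panics.
  Marsh: 1 of 1 neighbours ≥ 1, panics.
Round 3 — no new panics; cascade stops.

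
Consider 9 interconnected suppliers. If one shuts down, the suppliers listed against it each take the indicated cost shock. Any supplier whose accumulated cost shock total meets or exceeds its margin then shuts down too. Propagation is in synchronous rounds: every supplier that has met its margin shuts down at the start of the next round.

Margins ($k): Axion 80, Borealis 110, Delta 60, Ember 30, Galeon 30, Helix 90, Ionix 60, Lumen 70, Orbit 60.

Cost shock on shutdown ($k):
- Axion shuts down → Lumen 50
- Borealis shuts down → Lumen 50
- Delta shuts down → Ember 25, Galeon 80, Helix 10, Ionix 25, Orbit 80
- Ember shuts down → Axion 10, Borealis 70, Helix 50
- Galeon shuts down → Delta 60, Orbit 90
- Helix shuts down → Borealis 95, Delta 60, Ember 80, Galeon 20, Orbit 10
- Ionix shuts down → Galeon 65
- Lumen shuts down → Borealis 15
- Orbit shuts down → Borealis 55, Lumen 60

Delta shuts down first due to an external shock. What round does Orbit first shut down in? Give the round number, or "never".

2

Round 1 — Delta shuts down (initial).
  Ember: +25 → 25 < 30
  Galeon: +80 → 80 ≥ 30
  Helix: +10 → 10 < 90
  Ionix: +25 → 25 < 60
  Orbit: +80 → 80 ≥ 60
Round 2 — Galeon, Orbit shut down.
  Borealis: +55 → 55 < 110
  Lumen: +60 → 60 < 70
No further shutdowns.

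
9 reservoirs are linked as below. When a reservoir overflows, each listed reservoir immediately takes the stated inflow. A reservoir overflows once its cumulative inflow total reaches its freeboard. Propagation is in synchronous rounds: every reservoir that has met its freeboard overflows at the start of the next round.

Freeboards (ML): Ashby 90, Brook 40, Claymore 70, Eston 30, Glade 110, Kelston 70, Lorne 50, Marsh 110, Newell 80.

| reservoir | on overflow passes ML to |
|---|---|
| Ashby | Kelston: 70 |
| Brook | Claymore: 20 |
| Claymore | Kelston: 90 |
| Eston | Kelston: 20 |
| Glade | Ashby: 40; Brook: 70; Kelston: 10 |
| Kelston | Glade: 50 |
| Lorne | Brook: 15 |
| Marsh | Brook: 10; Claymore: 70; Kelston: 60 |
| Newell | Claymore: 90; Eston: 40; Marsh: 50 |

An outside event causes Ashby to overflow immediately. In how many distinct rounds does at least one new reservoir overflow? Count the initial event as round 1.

2

Round 1 — Ashby overflows (initial).
  Kelston: +70 → 70 ≥ 70
Round 2 — Kelston overflows.
  Glade: +50 → 50 < 110
No further overflows.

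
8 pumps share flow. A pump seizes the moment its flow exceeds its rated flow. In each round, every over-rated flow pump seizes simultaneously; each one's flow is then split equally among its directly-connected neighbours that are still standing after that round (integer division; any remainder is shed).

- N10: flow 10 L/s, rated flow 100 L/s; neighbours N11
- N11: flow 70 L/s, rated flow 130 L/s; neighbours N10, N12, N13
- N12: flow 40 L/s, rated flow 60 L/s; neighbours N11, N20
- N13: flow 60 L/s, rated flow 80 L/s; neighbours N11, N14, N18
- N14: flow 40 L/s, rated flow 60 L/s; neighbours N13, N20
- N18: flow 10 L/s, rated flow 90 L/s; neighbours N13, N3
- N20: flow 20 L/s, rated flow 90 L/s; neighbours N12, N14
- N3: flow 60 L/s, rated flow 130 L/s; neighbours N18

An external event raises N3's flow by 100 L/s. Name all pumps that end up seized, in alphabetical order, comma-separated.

N10, N11, N12, N13, N14, N18, N20, N3

Round 1 — N3 at 160 > 130. N3 seizes.
  N3 sheds 160 L/s to N18: 160 each.
    N18: 10+160 = 170 > 90
Round 2 — N18 seizes.
  N18 sheds 170 L/s to N13: 170 each.
    N13: 60+170 = 230 > 80
Round 3 — N13 seizes.
  N13 sheds 230 L/s to N11, N14: 115 each.
    N11: 70+115 = 185 > 130
    N14: 40+115 = 155 > 60
Round 4 — N11, N14 seize.
  N11 sheds 185 L/s to N10, N12: 92 each (1 lost).
    N10: 10+92 = 102 > 100
    N12: 40+92 = 132 > 60
  N14 sheds 155 L/s to N20: 155 each.
    N20: 20+155 = 175 > 90
Round 5 — N10, N12, N20 seize.
  N10 sheds 102 L/s: no online neighbours, lost.
  N12 sheds 132 L/s: no online neighbours, lost.
  N20 sheds 175 L/s: no online neighbours, lost.
No further seizures.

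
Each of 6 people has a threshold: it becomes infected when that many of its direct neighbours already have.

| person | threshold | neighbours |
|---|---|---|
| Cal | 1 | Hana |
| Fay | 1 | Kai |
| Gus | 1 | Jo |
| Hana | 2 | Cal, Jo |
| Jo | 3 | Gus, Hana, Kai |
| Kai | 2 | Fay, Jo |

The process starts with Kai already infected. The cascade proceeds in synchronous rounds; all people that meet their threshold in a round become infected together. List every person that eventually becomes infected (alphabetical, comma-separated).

Fay, Kai

Round 1 — Kai becomes infected (initial).
Round 2 — checking thresholds:
  Fay: 1 of 1 neighbours ≥ 1, becomes infected.
  Jo: 1 of 3 neighbours < 3, below threshold.
Round 3 — no new infections; cascade stops.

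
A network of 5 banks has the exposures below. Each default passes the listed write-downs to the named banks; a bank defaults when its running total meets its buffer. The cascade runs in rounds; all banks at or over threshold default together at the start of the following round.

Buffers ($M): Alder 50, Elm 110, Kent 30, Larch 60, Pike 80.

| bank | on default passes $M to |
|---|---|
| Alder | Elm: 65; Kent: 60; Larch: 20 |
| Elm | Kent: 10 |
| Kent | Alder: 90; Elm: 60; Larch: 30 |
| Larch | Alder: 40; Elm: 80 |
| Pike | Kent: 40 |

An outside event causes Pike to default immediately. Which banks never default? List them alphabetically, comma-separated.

Larch

Round 1 — Pike defaults (initial).
  Kent: +40 → 40 ≥ 30
Round 2 — Kent defaults.
  Alder: +90 → 90 ≥ 50
  Elm: +60 → 60 < 110
  Larch: +30 → 30 < 60
Round 3 — Alder defaults.
  Elm: +65 → 125 ≥ 110
  Larch: +20 → 50 < 60
Round 4 — Elm defaults.
No further defaults.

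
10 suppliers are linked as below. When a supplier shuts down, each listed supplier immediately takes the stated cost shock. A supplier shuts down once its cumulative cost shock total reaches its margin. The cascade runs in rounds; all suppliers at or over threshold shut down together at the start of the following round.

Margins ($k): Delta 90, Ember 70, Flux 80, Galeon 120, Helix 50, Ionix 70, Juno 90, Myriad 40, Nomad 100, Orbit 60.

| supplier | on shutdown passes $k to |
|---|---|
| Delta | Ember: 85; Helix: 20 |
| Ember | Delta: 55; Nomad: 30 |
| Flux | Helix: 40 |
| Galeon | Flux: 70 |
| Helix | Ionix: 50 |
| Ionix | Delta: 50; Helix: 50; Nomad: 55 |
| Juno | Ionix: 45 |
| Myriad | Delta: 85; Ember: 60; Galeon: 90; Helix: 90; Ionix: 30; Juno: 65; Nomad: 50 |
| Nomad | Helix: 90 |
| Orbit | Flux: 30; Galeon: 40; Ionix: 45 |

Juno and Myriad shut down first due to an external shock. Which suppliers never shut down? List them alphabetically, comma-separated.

Flux, Galeon, Orbit

Round 1 — Juno, Myriad shut down (initial).
  Delta: +85 → 85 < 90
  Ember: +60 → 60 < 70
  Galeon: +90 → 90 < 120
  Helix: +90 → 90 ≥ 50
  Ionix: +45+30 → 75 ≥ 70
  Nomad: +50 → 50 < 100
Round 2 — Helix, Ionix shut down.
  Delta: +50 → 135 ≥ 90
  Nomad: +55 → 105 ≥ 100
Round 3 — Delta, Nomad shut down.
  Ember: +85 → 145 ≥ 70
Round 4 — Ember shuts down.
No further shutdowns.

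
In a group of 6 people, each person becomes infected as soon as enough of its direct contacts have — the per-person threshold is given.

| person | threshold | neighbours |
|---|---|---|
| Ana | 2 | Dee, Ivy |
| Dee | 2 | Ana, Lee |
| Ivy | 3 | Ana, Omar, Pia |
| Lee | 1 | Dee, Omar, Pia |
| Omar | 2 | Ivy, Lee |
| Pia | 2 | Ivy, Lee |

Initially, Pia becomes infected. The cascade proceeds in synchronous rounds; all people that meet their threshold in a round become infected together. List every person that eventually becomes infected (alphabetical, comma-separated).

Round 1 — Pia becomes infected (initial).
Round 2 — checking thresholds:
  Ivy: 1 of 3 neighbours < 3, not yet.
  Lee: 1 of 3 neighbours ≥ 1, becomes infected.
Round 3 — no new infections; cascade stops.

Lee, Pia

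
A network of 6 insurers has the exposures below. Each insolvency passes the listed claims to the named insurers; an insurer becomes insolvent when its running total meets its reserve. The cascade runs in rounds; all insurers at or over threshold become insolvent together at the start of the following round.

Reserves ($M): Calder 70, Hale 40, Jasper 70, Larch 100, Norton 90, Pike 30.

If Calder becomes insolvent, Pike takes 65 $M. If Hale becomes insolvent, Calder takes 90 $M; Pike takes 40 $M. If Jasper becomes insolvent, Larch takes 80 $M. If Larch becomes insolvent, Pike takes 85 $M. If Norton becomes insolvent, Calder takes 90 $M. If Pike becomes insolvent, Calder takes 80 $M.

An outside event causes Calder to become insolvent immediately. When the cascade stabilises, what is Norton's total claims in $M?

Round 1 — Calder becomes insolvent (initial).
  Pike: +65 → 65 ≥ 30
Round 2 — Pike becomes insolvent.
No further insolvencies.

0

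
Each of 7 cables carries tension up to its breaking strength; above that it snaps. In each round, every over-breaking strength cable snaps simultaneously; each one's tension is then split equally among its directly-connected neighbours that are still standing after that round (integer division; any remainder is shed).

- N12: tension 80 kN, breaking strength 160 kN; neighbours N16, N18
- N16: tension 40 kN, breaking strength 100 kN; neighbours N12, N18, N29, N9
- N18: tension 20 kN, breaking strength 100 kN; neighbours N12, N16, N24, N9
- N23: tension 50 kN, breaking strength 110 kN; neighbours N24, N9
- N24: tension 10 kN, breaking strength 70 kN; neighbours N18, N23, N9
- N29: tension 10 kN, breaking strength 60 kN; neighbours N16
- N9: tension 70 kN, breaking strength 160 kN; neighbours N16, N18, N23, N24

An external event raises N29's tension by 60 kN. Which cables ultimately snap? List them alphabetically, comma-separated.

N16, N29

Round 1 — N29 at 70 > 60. N29 snaps.
  N29 sheds 70 kN to N16: 70 each.
    N16: 40+70 = 110 > 100
Round 2 — N16 snaps.
  N16 sheds 110 kN to N12, N18, N9: 36 each (2 lost).
    N12: 80+36 = 116 ≤ 160
    N18: 20+36 = 56 ≤ 100
    N9: 70+36 = 106 ≤ 160
No further breaks.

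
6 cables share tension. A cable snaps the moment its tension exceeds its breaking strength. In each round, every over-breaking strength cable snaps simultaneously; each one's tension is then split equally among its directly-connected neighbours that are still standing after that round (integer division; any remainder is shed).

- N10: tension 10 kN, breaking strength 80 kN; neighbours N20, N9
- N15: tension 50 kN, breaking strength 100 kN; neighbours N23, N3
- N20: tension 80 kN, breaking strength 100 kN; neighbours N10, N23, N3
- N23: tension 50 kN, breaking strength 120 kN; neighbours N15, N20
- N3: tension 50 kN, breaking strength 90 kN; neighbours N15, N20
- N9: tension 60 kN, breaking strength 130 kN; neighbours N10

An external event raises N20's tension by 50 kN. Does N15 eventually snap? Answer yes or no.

yes

Round 1 — N20 at 130 > 100. N20 snaps.
  N20 sheds 130 kN to N10, N23, N3: 43 each (1 lost).
    N10: 10+43 = 53 ≤ 80
    N23: 50+43 = 93 ≤ 120
    N3: 50+43 = 93 > 90
Round 2 — N3 snaps.
  N3 sheds 93 kN to N15: 93 each.
    N15: 50+93 = 143 > 100
Round 3 — N15 snaps.
  N15 sheds 143 kN to N23: 143 each.
    N23: 93+143 = 236 > 120
Round 4 — N23 snaps.
  N23 sheds 236 kN: no online neighbours, lost.
No further breaks.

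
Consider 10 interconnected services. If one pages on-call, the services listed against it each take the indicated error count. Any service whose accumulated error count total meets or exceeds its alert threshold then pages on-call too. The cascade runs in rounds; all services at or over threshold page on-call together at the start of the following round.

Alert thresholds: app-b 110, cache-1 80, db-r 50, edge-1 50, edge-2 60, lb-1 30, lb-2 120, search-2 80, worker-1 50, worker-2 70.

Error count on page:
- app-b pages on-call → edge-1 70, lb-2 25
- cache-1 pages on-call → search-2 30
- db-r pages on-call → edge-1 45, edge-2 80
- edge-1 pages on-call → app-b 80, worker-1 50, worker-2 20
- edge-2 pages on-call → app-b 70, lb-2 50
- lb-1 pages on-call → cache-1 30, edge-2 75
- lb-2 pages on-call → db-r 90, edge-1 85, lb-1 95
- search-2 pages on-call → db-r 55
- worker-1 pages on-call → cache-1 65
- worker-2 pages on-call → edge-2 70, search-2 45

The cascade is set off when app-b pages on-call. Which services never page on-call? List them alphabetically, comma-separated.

cache-1, db-r, edge-2, lb-1, lb-2, search-2, worker-2

Round 1 — app-b pages on-call (initial).
  edge-1: +70 → 70 ≥ 50
  lb-2: +25 → 25 < 120
Round 2 — edge-1 pages on-call.
  worker-1: +50 → 50 ≥ 50
  worker-2: +20 → 20 < 70
Round 3 — worker-1 pages on-call.
  cache-1: +65 → 65 < 80
No further pages.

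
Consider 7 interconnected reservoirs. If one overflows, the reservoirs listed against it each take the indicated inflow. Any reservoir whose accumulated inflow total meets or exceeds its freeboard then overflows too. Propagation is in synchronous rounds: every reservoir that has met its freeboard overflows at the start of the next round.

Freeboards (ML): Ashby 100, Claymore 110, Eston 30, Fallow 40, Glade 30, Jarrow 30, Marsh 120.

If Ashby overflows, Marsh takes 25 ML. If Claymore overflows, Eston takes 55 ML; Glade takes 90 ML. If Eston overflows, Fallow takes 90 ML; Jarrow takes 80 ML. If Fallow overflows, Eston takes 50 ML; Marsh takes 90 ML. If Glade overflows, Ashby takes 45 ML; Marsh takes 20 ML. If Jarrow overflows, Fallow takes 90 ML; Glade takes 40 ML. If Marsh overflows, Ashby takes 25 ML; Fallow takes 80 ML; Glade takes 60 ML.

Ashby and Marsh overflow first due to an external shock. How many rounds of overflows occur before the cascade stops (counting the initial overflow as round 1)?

Round 1 — Ashby, Marsh overflow (initial).
  Fallow: +80 → 80 ≥ 40
  Glade: +60 → 60 ≥ 30
Round 2 — Fallow, Glade overflow.
  Eston: +50 → 50 ≥ 30
Round 3 — Eston overflows.
  Jarrow: +80 → 80 ≥ 30
Round 4 — Jarrow overflows.
No further overflows.

4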